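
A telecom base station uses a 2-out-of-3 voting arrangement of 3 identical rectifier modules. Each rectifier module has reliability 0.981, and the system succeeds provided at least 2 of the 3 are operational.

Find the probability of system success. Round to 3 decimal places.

R = Σ_{i=2}^{3} C(3,i) p^i (1−p)^{3−i} with p = 0.981
C(3,2)·0.981^2·0.019^1 = 0.05485
C(3,3)·0.981^3·0.019^0 = 0.94408
Sum = 0.999

0.999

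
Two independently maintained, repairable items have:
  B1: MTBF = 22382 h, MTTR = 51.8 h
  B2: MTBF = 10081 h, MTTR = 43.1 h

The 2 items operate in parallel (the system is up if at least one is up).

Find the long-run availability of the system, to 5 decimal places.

A(B1) = MTBF/(MTBF+MTTR) = 22382/(22382+51.8) = 0.997691
A(B2) = MTBF/(MTBF+MTTR) = 10081/(10081+43.1) = 0.995743
Parallel availability: 1 − (1 − 0.997691)(1 − 0.995743) = 0.99999

0.99999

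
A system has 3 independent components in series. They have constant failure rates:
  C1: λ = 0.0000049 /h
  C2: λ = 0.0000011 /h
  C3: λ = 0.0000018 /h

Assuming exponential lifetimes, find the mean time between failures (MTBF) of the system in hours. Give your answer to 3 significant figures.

128000

Series of exponential components: λ_sys = Σ λ_i
λ_sys = 0.0000049 + 0.0000011 + 0.0000018 = 7.8000e-06 /h
MTBF = 1 / λ_sys = 128000 h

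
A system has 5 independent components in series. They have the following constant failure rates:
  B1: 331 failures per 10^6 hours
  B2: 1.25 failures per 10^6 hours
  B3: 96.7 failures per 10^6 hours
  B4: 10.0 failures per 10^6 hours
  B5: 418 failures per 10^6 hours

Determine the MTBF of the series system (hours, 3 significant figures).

1170

Series of exponential components: λ_sys = Σ λ_i
λ_sys = 0.000331 + 0.00000125 + 0.0000967 + 0.0000100 + 0.000418 = 8.5695e-04 /h
MTBF = 1 / λ_sys = 1170 h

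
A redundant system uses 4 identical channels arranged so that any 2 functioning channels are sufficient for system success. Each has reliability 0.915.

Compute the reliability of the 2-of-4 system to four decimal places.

R = Σ_{i=2}^{4} C(4,i) p^i (1−p)^{4−i} with p = 0.915
C(4,2)·0.915^2·0.085^2 = 0.036294
C(4,3)·0.915^3·0.085^1 = 0.260461
C(4,4)·0.915^4·0.085^0 = 0.700946
Sum = 0.9977

0.9977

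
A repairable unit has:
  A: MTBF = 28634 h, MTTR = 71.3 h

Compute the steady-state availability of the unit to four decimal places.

0.9975

A(A) = MTBF/(MTBF+MTTR) = 28634/(28634+71.3) = 0.9975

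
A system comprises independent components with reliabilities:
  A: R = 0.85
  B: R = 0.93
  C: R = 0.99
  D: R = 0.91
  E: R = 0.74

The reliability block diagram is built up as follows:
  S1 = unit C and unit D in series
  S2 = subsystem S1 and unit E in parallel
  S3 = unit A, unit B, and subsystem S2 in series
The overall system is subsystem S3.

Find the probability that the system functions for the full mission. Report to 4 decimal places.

0.7701

Series (C and D): 0.990000 × 0.910000 = 0.900900
Parallel ([0.900900] and E): 1 − (1 − 0.900900)(1 − 0.740000) = 0.974234
Series (A, B, and [0.974234]): 0.850000 × 0.930000 × 0.974234 = 0.7701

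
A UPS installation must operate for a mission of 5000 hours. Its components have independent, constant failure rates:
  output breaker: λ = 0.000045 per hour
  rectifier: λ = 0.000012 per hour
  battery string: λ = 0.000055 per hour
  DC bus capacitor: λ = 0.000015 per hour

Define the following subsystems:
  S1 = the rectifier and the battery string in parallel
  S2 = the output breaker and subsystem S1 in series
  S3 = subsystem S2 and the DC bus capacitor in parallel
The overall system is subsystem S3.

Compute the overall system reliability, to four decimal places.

0.9846

R(output breaker) = exp(−0.000045 × 5000) = 0.798516
R(rectifier) = exp(−0.000012 × 5000) = 0.941765
R(battery string) = exp(−0.000055 × 5000) = 0.759572
R(DC bus capacitor) = exp(−0.000015 × 5000) = 0.927743
Parallel (rectifier and battery string): 1 − (1 − 0.941765)(1 − 0.759572) = 0.985999
Series (output breaker and [0.985999]): 0.798516 × 0.985999 = 0.787336
Parallel ([0.787336] and DC bus capacitor): 1 − (1 − 0.787336)(1 − 0.927743) = 0.9846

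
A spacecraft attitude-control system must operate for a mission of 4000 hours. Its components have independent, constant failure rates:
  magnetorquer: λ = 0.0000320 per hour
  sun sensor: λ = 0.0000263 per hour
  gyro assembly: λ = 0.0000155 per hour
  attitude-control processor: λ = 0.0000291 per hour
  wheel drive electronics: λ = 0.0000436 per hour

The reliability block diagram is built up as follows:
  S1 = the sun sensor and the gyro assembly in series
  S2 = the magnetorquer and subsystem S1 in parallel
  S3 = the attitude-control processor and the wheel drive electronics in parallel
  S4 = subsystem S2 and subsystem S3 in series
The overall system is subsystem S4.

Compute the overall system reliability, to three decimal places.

R(magnetorquer) = exp(−0.0000320 × 4000) = 0.87985
R(sun sensor) = exp(−0.0000263 × 4000) = 0.90014
R(gyro assembly) = exp(−0.0000155 × 4000) = 0.93988
R(attitude-control processor) = exp(−0.0000291 × 4000) = 0.89012
R(wheel drive electronics) = exp(−0.0000436 × 4000) = 0.83996
Series (sun sensor and gyro assembly): 0.90014 × 0.93988 = 0.84602
Parallel (magnetorquer and [0.84602]): 1 − (1 − 0.87985)(1 − 0.84602) = 0.98150
Parallel (attitude-control processor and wheel drive electronics): 1 − (1 − 0.89012)(1 − 0.83996) = 0.98241
Series ([0.98150] and [0.98241]): 0.98150 × 0.98241 = 0.964

0.964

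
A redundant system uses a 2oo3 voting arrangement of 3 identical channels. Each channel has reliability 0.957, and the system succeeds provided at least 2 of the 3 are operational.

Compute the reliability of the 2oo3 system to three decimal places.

0.995

R = Σ_{i=2}^{3} C(3,i) p^i (1−p)^{3−i} with p = 0.957
C(3,2)·0.957^2·0.043^1 = 0.11814
C(3,3)·0.957^3·0.043^0 = 0.87647
Sum = 0.995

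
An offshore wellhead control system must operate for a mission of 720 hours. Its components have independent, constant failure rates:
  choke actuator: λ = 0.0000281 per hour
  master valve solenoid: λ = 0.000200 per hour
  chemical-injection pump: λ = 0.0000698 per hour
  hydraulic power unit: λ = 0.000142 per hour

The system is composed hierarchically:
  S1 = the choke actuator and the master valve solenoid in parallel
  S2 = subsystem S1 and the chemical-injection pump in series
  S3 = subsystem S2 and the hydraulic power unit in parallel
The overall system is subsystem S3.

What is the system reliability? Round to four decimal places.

R(choke actuator) = exp(−0.0000281 × 720) = 0.979971
R(master valve solenoid) = exp(−0.000200 × 720) = 0.865888
R(chemical-injection pump) = exp(−0.0000698 × 720) = 0.950986
R(hydraulic power unit) = exp(−0.000142 × 720) = 0.902813
Parallel (choke actuator and master valve solenoid): 1 − (1 − 0.979971)(1 − 0.865888) = 0.997314
Series ([0.997314] and chemical-injection pump): 0.997314 × 0.950986 = 0.948432
Parallel ([0.948432] and hydraulic power unit): 1 − (1 − 0.948432)(1 − 0.902813) = 0.9950

0.9950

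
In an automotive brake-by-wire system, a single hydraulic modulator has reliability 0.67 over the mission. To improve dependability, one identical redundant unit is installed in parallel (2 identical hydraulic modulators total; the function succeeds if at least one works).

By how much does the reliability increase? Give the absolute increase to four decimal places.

0.2211

R_before = 0.67
R_after = 1 − (1 − 0.67)^2 = 0.8911
ΔR = 0.8911 − 0.67 = 0.2211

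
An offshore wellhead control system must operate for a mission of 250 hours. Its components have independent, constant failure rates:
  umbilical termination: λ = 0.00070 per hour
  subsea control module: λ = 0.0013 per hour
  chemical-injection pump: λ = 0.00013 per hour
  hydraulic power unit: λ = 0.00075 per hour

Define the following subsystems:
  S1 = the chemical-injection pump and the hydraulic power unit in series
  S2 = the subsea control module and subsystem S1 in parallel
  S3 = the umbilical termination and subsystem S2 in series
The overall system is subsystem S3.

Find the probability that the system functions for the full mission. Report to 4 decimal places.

0.7935

R(umbilical termination) = exp(−0.00070 × 250) = 0.839457
R(subsea control module) = exp(−0.0013 × 250) = 0.722527
R(chemical-injection pump) = exp(−0.00013 × 250) = 0.968022
R(hydraulic power unit) = exp(−0.00075 × 250) = 0.829029
Series (chemical-injection pump and hydraulic power unit): 0.968022 × 0.829029 = 0.802518
Parallel (subsea control module and [0.802518]): 1 − (1 − 0.722527)(1 − 0.802518) = 0.945204
Series (umbilical termination and [0.945204]): 0.839457 × 0.945204 = 0.7935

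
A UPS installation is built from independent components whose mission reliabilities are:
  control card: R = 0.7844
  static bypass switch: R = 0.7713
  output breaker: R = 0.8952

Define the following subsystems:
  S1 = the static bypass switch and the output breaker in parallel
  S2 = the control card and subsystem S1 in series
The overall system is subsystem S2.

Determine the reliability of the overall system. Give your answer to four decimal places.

0.7656

Parallel (static bypass switch and output breaker): 1 − (1 − 0.771300)(1 − 0.895200) = 0.976032
Series (control card and [0.976032]): 0.784400 × 0.976032 = 0.7656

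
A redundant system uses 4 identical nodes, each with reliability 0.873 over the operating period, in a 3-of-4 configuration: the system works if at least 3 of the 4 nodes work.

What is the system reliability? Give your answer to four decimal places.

R = Σ_{i=3}^{4} C(4,i) p^i (1−p)^{4−i} with p = 0.873
C(4,3)·0.873^3·0.127^1 = 0.337992
C(4,4)·0.873^4·0.127^0 = 0.580841
Sum = 0.9188

0.9188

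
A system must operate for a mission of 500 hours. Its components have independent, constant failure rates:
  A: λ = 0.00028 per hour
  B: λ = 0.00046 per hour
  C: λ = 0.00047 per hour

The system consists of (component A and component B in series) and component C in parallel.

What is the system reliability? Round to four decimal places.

R(A) = exp(−0.00028 × 500) = 0.869358
R(B) = exp(−0.00046 × 500) = 0.794534
R(C) = exp(−0.00047 × 500) = 0.790571
Series (A and B): 0.869358 × 0.794534 = 0.690734
Parallel ([0.690734] and C): 1 − (1 − 0.690734)(1 − 0.790571) = 0.9352

0.9352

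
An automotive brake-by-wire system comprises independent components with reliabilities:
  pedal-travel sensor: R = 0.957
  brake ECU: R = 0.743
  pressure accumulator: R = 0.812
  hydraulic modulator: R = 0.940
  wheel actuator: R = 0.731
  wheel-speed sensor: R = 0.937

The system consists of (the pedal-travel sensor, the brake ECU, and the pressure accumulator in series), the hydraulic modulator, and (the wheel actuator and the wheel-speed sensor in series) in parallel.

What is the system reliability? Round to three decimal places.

Series (pedal-travel sensor, brake ECU, and pressure accumulator): 0.95700 × 0.74300 × 0.81200 = 0.57737
Series (wheel actuator and wheel-speed sensor): 0.73100 × 0.93700 = 0.68495
Parallel ([0.57737], hydraulic modulator, and [0.68495]): 1 − (1 − 0.57737)(1 − 0.94000)(1 − 0.68495) = 0.992

0.992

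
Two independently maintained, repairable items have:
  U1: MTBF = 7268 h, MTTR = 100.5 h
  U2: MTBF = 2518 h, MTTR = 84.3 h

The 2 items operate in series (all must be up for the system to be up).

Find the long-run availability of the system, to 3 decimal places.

A(U1) = MTBF/(MTBF+MTTR) = 7268/(7268+100.5) = 0.986361
A(U2) = MTBF/(MTBF+MTTR) = 2518/(2518+84.3) = 0.967606
Series availability: 0.986361 × 0.967606 = 0.954

0.954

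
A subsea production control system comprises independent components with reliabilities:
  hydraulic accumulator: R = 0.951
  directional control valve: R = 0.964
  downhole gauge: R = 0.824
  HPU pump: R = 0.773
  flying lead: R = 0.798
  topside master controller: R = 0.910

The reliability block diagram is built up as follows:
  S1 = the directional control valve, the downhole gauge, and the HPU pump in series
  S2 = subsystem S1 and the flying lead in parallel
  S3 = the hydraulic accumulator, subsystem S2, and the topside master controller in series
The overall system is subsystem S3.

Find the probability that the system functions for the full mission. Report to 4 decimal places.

Series (directional control valve, downhole gauge, and HPU pump): 0.964000 × 0.824000 × 0.773000 = 0.614022
Parallel ([0.614022] and flying lead): 1 − (1 − 0.614022)(1 − 0.798000) = 0.922032
Series (hydraulic accumulator, [0.922032], and topside master controller): 0.951000 × 0.922032 × 0.910000 = 0.7979

0.7979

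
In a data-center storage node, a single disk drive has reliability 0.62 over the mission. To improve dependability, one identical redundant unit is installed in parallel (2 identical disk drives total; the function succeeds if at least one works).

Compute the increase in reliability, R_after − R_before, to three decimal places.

0.236

R_before = 0.62
R_after = 1 − (1 − 0.62)^2 = 0.856
ΔR = 0.856 − 0.62 = 0.236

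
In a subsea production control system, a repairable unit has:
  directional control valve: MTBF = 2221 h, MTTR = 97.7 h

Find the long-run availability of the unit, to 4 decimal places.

A(directional control valve) = MTBF/(MTBF+MTTR) = 2221/(2221+97.7) = 0.9579

0.9579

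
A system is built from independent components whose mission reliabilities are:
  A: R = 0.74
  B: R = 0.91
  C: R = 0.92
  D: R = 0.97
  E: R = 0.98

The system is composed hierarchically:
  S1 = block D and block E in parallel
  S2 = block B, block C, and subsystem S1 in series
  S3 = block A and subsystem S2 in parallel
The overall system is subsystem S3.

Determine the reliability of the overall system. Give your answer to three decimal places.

Parallel (D and E): 1 − (1 − 0.97000)(1 − 0.98000) = 0.99940
Series (B, C, and [0.99940]): 0.91000 × 0.92000 × 0.99940 = 0.83670
Parallel (A and [0.83670]): 1 − (1 − 0.74000)(1 − 0.83670) = 0.958

0.958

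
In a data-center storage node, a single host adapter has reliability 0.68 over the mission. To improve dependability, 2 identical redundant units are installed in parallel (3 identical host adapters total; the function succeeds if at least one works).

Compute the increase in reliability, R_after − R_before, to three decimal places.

0.287

R_before = 0.68
R_after = 1 − (1 − 0.68)^3 = 0.967
ΔR = 0.967 − 0.68 = 0.287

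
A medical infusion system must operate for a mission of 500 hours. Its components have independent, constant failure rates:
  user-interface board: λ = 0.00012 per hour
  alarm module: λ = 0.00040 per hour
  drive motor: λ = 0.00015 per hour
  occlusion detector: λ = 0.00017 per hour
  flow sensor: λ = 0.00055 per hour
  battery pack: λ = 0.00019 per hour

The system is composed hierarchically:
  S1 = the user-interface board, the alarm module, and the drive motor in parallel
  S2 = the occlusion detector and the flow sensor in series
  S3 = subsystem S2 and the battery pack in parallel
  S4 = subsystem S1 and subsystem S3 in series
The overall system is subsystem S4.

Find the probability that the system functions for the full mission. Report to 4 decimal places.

R(user-interface board) = exp(−0.00012 × 500) = 0.941765
R(alarm module) = exp(−0.00040 × 500) = 0.818731
R(drive motor) = exp(−0.00015 × 500) = 0.927743
R(occlusion detector) = exp(−0.00017 × 500) = 0.918512
R(flow sensor) = exp(−0.00055 × 500) = 0.759572
R(battery pack) = exp(−0.00019 × 500) = 0.909373
Parallel (user-interface board, alarm module, and drive motor): 1 − (1 − 0.941765)(1 − 0.818731)(1 − 0.927743) = 0.999237
Series (occlusion detector and flow sensor): 0.918512 × 0.759572 = 0.697676
Parallel ([0.697676] and battery pack): 1 − (1 − 0.697676)(1 − 0.909373) = 0.972601
Series ([0.999237] and [0.972601]): 0.999237 × 0.972601 = 0.9719

0.9719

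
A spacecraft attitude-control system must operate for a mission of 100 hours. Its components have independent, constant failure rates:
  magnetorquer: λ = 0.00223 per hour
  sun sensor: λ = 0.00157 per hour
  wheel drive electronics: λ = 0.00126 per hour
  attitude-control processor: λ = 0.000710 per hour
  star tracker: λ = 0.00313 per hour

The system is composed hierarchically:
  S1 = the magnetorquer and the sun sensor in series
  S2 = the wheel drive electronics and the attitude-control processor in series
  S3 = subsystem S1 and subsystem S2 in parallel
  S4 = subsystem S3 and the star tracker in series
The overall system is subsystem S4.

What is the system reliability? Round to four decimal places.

0.6899

R(magnetorquer) = exp(−0.00223 × 100) = 0.800115
R(sun sensor) = exp(−0.00157 × 100) = 0.854704
R(wheel drive electronics) = exp(−0.00126 × 100) = 0.881615
R(attitude-control processor) = exp(−0.000710 × 100) = 0.931462
R(star tracker) = exp(−0.00313 × 100) = 0.731250
Series (magnetorquer and sun sensor): 0.800115 × 0.854704 = 0.683861
Series (wheel drive electronics and attitude-control processor): 0.881615 × 0.931462 = 0.821191
Parallel ([0.683861] and [0.821191]): 1 − (1 − 0.683861)(1 − 0.821191) = 0.943472
Series ([0.943472] and star tracker): 0.943472 × 0.731250 = 0.6899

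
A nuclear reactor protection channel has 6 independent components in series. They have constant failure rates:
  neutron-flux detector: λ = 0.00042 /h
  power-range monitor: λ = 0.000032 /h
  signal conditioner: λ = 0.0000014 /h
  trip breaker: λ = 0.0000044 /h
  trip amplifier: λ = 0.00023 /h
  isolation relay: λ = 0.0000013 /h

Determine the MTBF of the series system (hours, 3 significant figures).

Series of exponential components: λ_sys = Σ λ_i
λ_sys = 0.00042 + 0.000032 + 0.0000014 + 0.0000044 + 0.00023 + 0.0000013 = 6.8910e-04 /h
MTBF = 1 / λ_sys = 1450 h

1450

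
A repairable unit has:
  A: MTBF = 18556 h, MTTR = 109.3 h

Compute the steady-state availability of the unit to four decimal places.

0.9941

A(A) = MTBF/(MTBF+MTTR) = 18556/(18556+109.3) = 0.9941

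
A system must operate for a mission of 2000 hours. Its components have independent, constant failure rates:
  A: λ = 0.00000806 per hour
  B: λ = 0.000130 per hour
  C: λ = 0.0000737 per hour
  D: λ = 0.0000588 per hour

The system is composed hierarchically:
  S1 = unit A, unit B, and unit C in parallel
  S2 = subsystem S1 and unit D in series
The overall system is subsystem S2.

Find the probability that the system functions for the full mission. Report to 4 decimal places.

0.8886

R(A) = exp(−0.00000806 × 2000) = 0.984009
R(B) = exp(−0.000130 × 2000) = 0.771052
R(C) = exp(−0.0000737 × 2000) = 0.862949
R(D) = exp(−0.0000588 × 2000) = 0.889052
Parallel (A, B, and C): 1 − (1 − 0.984009)(1 − 0.771052)(1 − 0.862949) = 0.999498
Series ([0.999498] and D): 0.999498 × 0.889052 = 0.8886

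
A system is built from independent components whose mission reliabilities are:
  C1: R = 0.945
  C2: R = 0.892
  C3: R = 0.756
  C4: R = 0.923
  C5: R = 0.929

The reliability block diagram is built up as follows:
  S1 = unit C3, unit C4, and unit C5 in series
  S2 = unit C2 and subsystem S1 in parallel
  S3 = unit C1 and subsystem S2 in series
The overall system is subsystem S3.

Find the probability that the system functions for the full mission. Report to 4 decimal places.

0.9091

Series (C3, C4, and C5): 0.756000 × 0.923000 × 0.929000 = 0.648245
Parallel (C2 and [0.648245]): 1 − (1 − 0.892000)(1 − 0.648245) = 0.962010
Series (C1 and [0.962010]): 0.945000 × 0.962010 = 0.9091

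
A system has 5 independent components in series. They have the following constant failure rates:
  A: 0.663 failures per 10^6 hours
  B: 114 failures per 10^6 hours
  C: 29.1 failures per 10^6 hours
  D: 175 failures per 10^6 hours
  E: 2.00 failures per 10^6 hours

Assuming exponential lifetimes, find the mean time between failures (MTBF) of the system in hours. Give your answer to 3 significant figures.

3120

Series of exponential components: λ_sys = Σ λ_i
λ_sys = 0.000000663 + 0.000114 + 0.0000291 + 0.000175 + 0.00000200 = 3.2076e-04 /h
MTBF = 1 / λ_sys = 3120 h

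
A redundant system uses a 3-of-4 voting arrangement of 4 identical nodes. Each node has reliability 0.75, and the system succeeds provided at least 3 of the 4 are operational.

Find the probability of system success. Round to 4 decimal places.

R = Σ_{i=3}^{4} C(4,i) p^i (1−p)^{4−i} with p = 0.75
C(4,3)·0.75^3·0.25^1 = 0.421875
C(4,4)·0.75^4·0.25^0 = 0.316406
Sum = 0.7383

0.7383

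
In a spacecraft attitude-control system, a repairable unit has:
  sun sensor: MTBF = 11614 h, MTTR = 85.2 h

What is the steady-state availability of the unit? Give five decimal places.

0.99272

A(sun sensor) = MTBF/(MTBF+MTTR) = 11614/(11614+85.2) = 0.99272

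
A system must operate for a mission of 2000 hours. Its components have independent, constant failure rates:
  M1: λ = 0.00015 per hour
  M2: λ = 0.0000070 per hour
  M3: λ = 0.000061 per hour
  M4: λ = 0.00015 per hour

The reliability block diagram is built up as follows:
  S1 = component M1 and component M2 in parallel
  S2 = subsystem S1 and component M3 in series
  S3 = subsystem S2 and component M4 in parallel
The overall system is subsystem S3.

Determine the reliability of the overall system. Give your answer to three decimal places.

R(M1) = exp(−0.00015 × 2000) = 0.74082
R(M2) = exp(−0.0000070 × 2000) = 0.98610
R(M3) = exp(−0.000061 × 2000) = 0.88515
R(M4) = exp(−0.00015 × 2000) = 0.74082
Parallel (M1 and M2): 1 − (1 − 0.74082)(1 − 0.98610) = 0.99640
Series ([0.99640] and M3): 0.99640 × 0.88515 = 0.88196
Parallel ([0.88196] and M4): 1 − (1 − 0.88196)(1 − 0.74082) = 0.969

0.969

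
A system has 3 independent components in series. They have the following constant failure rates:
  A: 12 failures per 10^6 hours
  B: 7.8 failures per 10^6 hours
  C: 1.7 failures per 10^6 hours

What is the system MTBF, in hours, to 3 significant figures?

46500

Series of exponential components: λ_sys = Σ λ_i
λ_sys = 0.000012 + 0.0000078 + 0.0000017 = 2.1500e-05 /h
MTBF = 1 / λ_sys = 46500 h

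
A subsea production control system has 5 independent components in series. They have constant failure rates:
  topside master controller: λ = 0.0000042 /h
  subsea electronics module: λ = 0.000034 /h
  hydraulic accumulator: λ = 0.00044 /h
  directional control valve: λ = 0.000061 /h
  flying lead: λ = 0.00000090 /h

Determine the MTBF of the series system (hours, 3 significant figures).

1850

Series of exponential components: λ_sys = Σ λ_i
λ_sys = 0.0000042 + 0.000034 + 0.00044 + 0.000061 + 0.00000090 = 5.4010e-04 /h
MTBF = 1 / λ_sys = 1850 h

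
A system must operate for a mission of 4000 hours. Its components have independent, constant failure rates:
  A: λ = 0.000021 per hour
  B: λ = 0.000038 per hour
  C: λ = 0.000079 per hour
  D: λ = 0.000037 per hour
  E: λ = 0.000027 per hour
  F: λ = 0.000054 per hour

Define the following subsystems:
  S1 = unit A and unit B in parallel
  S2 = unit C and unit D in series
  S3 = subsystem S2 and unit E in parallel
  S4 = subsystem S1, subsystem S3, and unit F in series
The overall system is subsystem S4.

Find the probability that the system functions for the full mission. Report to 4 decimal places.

R(A) = exp(−0.000021 × 4000) = 0.919431
R(B) = exp(−0.000038 × 4000) = 0.858988
R(C) = exp(−0.000079 × 4000) = 0.729059
R(D) = exp(−0.000037 × 4000) = 0.862431
R(E) = exp(−0.000027 × 4000) = 0.897628
R(F) = exp(−0.000054 × 4000) = 0.805735
Parallel (A and B): 1 − (1 − 0.919431)(1 − 0.858988) = 0.988639
Series (C and D): 0.729059 × 0.862431 = 0.628763
Parallel ([0.628763] and E): 1 − (1 − 0.628763)(1 − 0.897628) = 0.961996
Series ([0.988639], [0.961996], and F): 0.988639 × 0.961996 × 0.805735 = 0.7663

0.7663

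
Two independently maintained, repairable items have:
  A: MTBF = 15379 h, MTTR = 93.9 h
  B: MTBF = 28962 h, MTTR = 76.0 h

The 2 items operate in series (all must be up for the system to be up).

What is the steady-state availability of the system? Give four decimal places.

0.9913

A(A) = MTBF/(MTBF+MTTR) = 15379/(15379+93.9) = 0.993931
A(B) = MTBF/(MTBF+MTTR) = 28962/(28962+76.0) = 0.997383
Series availability: 0.993931 × 0.997383 = 0.9913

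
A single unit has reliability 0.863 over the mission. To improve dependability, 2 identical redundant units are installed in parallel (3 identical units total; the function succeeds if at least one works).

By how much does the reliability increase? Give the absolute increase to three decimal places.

0.134

R_before = 0.863
R_after = 1 − (1 − 0.863)^3 = 0.997
ΔR = 0.997 − 0.863 = 0.134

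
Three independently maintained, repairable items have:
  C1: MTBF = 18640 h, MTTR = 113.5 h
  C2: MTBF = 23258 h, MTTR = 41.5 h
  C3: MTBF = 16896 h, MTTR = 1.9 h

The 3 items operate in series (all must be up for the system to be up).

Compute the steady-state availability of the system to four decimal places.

A(C1) = MTBF/(MTBF+MTTR) = 18640/(18640+113.5) = 0.993948
A(C2) = MTBF/(MTBF+MTTR) = 23258/(23258+41.5) = 0.998219
A(C3) = MTBF/(MTBF+MTTR) = 16896/(16896+1.9) = 0.999888
Series availability: 0.993948 × 0.998219 × 0.999888 = 0.9921

0.9921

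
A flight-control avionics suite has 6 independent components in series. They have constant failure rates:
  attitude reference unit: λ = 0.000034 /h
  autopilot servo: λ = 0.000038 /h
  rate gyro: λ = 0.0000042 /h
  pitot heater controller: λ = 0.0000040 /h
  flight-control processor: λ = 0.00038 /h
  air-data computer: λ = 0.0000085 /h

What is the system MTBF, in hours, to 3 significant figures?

2130

Series of exponential components: λ_sys = Σ λ_i
λ_sys = 0.000034 + 0.000038 + 0.0000042 + 0.0000040 + 0.00038 + 0.0000085 = 4.6870e-04 /h
MTBF = 1 / λ_sys = 2130 h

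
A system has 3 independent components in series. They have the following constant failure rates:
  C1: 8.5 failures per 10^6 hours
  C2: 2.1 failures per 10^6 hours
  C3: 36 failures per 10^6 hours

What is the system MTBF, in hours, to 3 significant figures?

21500

Series of exponential components: λ_sys = Σ λ_i
λ_sys = 0.0000085 + 0.0000021 + 0.000036 = 4.6600e-05 /h
MTBF = 1 / λ_sys = 21500 h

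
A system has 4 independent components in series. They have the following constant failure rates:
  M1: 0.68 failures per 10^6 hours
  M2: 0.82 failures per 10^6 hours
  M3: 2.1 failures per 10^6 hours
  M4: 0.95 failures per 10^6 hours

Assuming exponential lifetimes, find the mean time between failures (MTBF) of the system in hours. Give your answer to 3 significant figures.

Series of exponential components: λ_sys = Σ λ_i
λ_sys = 0.00000068 + 0.00000082 + 0.0000021 + 0.00000095 = 4.5500e-06 /h
MTBF = 1 / λ_sys = 220000 h

220000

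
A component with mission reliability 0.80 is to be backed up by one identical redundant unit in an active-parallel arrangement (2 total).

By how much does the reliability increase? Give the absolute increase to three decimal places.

0.160

R_before = 0.80
R_after = 1 − (1 − 0.80)^2 = 0.960
ΔR = 0.960 − 0.80 = 0.160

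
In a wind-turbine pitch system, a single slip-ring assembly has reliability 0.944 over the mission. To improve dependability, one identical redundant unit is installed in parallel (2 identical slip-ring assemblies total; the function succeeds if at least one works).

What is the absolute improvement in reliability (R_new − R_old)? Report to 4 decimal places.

R_before = 0.944
R_after = 1 − (1 − 0.944)^2 = 0.9969
ΔR = 0.9969 − 0.944 = 0.0529

0.0529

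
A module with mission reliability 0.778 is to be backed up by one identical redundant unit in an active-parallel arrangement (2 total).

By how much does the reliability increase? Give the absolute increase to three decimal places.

R_before = 0.778
R_after = 1 − (1 − 0.778)^2 = 0.951
ΔR = 0.951 − 0.778 = 0.173

0.173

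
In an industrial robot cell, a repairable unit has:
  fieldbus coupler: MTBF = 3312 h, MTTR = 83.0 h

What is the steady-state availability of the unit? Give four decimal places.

0.9756

A(fieldbus coupler) = MTBF/(MTBF+MTTR) = 3312/(3312+83.0) = 0.9756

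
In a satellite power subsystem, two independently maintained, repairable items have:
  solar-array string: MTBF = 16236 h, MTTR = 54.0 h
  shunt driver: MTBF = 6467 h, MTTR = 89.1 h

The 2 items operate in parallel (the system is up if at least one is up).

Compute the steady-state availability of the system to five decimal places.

A(solar-array string) = MTBF/(MTBF+MTTR) = 16236/(16236+54.0) = 0.996685
A(shunt driver) = MTBF/(MTBF+MTTR) = 6467/(6467+89.1) = 0.986410
Parallel availability: 1 − (1 − 0.996685)(1 − 0.986410) = 0.99995

0.99995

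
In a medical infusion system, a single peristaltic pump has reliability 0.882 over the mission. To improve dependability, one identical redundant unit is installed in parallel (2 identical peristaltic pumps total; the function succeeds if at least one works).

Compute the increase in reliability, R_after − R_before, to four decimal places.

0.1041

R_before = 0.882
R_after = 1 − (1 − 0.882)^2 = 0.9861
ΔR = 0.9861 − 0.882 = 0.1041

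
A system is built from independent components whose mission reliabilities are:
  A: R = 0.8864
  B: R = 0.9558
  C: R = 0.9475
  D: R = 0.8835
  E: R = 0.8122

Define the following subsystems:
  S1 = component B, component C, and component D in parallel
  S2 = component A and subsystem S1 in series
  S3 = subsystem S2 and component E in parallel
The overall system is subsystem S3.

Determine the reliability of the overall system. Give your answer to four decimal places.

0.9786

Parallel (B, C, and D): 1 − (1 − 0.955800)(1 − 0.947500)(1 − 0.883500) = 0.999730
Series (A and [0.999730]): 0.886400 × 0.999730 = 0.886161
Parallel ([0.886161] and E): 1 − (1 − 0.886161)(1 − 0.812200) = 0.9786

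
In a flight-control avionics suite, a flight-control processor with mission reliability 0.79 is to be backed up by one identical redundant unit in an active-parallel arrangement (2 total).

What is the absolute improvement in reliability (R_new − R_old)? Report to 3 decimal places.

R_before = 0.79
R_after = 1 − (1 − 0.79)^2 = 0.956
ΔR = 0.956 − 0.79 = 0.166

0.166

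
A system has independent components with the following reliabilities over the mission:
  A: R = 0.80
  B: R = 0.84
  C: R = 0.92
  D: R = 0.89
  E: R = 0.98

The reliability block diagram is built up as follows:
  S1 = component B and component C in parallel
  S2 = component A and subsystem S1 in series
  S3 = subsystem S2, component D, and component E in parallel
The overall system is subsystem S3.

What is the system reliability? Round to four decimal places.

0.9995

Parallel (B and C): 1 − (1 − 0.840000)(1 − 0.920000) = 0.987200
Series (A and [0.987200]): 0.800000 × 0.987200 = 0.789760
Parallel ([0.789760], D, and E): 1 − (1 − 0.789760)(1 − 0.890000)(1 − 0.980000) = 0.9995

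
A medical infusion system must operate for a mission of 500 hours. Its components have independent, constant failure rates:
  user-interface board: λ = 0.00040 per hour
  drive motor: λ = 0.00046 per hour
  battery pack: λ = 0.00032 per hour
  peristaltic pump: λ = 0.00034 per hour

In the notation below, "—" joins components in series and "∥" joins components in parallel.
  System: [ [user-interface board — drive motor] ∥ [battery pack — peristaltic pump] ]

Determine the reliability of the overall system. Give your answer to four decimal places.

0.9018

R(user-interface board) = exp(−0.00040 × 500) = 0.818731
R(drive motor) = exp(−0.00046 × 500) = 0.794534
R(battery pack) = exp(−0.00032 × 500) = 0.852144
R(peristaltic pump) = exp(−0.00034 × 500) = 0.843665
Series (user-interface board and drive motor): 0.818731 × 0.794534 = 0.650510
Series (battery pack and peristaltic pump): 0.852144 × 0.843665 = 0.718924
Parallel ([0.650510] and [0.718924]): 1 − (1 − 0.650510)(1 − 0.718924) = 0.9018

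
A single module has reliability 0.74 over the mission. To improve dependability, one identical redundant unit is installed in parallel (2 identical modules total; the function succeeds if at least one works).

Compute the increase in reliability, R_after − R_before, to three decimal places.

0.192

R_before = 0.74
R_after = 1 − (1 − 0.74)^2 = 0.932
ΔR = 0.932 − 0.74 = 0.192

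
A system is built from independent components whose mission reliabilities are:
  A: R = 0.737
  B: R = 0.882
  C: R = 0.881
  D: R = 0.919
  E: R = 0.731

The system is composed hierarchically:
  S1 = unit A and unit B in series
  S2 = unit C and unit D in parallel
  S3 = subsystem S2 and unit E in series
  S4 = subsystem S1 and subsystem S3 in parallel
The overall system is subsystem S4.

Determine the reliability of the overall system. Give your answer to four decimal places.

Series (A and B): 0.737000 × 0.882000 = 0.650034
Parallel (C and D): 1 − (1 − 0.881000)(1 − 0.919000) = 0.990361
Series ([0.990361] and E): 0.990361 × 0.731000 = 0.723954
Parallel ([0.650034] and [0.723954]): 1 − (1 − 0.650034)(1 − 0.723954) = 0.9034

0.9034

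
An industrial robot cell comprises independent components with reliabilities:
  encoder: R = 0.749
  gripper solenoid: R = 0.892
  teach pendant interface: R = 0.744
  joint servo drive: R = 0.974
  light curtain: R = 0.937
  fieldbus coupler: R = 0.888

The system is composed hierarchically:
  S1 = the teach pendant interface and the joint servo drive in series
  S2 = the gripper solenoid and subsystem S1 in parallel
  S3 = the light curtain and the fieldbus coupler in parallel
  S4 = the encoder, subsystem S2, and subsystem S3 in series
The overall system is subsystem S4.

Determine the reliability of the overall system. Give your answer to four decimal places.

Series (teach pendant interface and joint servo drive): 0.744000 × 0.974000 = 0.724656
Parallel (gripper solenoid and [0.724656]): 1 − (1 − 0.892000)(1 − 0.724656) = 0.970263
Parallel (light curtain and fieldbus coupler): 1 − (1 − 0.937000)(1 − 0.888000) = 0.992944
Series (encoder, [0.970263], and [0.992944]): 0.749000 × 0.970263 × 0.992944 = 0.7216

0.7216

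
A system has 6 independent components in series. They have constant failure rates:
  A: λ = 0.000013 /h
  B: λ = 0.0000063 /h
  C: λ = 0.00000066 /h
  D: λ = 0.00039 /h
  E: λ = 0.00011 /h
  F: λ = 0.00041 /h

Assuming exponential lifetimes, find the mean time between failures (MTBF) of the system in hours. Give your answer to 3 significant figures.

Series of exponential components: λ_sys = Σ λ_i
λ_sys = 0.000013 + 0.0000063 + 0.00000066 + 0.00039 + 0.00011 + 0.00041 = 9.2996e-04 /h
MTBF = 1 / λ_sys = 1080 h

1080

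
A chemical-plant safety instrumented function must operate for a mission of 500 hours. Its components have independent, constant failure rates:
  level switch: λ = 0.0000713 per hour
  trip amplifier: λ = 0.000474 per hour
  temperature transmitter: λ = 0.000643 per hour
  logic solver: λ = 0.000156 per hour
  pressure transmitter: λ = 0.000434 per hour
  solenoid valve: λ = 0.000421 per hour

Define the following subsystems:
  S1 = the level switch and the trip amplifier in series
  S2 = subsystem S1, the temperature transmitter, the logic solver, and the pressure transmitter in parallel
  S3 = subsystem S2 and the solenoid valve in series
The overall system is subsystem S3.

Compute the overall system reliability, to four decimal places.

R(level switch) = exp(−0.0000713 × 500) = 0.964978
R(trip amplifier) = exp(−0.000474 × 500) = 0.788991
R(temperature transmitter) = exp(−0.000643 × 500) = 0.725061
R(logic solver) = exp(−0.000156 × 500) = 0.924964
R(pressure transmitter) = exp(−0.000434 × 500) = 0.804930
R(solenoid valve) = exp(−0.000421 × 500) = 0.810179
Series (level switch and trip amplifier): 0.964978 × 0.788991 = 0.761359
Parallel ([0.761359], temperature transmitter, logic solver, and pressure transmitter): 1 − (1 − 0.761359)(1 − 0.725061)(1 − 0.924964)(1 − 0.804930) = 0.999040
Series ([0.999040] and solenoid valve): 0.999040 × 0.810179 = 0.8094

0.8094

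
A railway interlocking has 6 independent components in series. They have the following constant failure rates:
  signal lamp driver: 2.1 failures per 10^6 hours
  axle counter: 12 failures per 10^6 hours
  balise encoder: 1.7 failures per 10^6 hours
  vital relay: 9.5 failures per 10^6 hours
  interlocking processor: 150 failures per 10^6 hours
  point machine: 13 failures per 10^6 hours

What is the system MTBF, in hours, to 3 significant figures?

5310

Series of exponential components: λ_sys = Σ λ_i
λ_sys = 0.0000021 + 0.000012 + 0.0000017 + 0.0000095 + 0.00015 + 0.000013 = 1.8830e-04 /h
MTBF = 1 / λ_sys = 5310 h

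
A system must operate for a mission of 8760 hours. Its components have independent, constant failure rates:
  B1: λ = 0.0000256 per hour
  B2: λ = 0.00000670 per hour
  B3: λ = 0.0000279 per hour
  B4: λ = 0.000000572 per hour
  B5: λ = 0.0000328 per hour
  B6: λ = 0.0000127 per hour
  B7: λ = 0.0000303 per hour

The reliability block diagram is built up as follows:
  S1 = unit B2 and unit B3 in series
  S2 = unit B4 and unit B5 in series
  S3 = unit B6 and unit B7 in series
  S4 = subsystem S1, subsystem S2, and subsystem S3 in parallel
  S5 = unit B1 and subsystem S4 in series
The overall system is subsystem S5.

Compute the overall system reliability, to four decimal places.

0.7825

R(B1) = exp(−0.0000256 × 8760) = 0.799111
R(B2) = exp(−0.00000670 × 8760) = 0.942997
R(B3) = exp(−0.0000279 × 8760) = 0.783171
R(B4) = exp(−0.000000572 × 8760) = 0.995002
R(B5) = exp(−0.0000328 × 8760) = 0.750266
R(B6) = exp(−0.0000127 × 8760) = 0.894713
R(B7) = exp(−0.0000303 × 8760) = 0.766878
Series (B2 and B3): 0.942997 × 0.783171 = 0.738528
Series (B4 and B5): 0.995002 × 0.750266 = 0.746516
Series (B6 and B7): 0.894713 × 0.766878 = 0.686136
Parallel ([0.738528], [0.746516], and [0.686136]): 1 − (1 − 0.738528)(1 − 0.746516)(1 − 0.686136) = 0.979197
Series (B1 and [0.979197]): 0.799111 × 0.979197 = 0.7825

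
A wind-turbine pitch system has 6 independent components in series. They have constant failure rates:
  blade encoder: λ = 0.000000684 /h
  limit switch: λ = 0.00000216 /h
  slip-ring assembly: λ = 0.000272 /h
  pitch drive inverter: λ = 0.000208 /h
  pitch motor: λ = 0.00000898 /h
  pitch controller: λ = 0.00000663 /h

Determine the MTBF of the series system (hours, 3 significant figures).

Series of exponential components: λ_sys = Σ λ_i
λ_sys = 0.000000684 + 0.00000216 + 0.000272 + 0.000208 + 0.00000898 + 0.00000663 = 4.9845e-04 /h
MTBF = 1 / λ_sys = 2010 h

2010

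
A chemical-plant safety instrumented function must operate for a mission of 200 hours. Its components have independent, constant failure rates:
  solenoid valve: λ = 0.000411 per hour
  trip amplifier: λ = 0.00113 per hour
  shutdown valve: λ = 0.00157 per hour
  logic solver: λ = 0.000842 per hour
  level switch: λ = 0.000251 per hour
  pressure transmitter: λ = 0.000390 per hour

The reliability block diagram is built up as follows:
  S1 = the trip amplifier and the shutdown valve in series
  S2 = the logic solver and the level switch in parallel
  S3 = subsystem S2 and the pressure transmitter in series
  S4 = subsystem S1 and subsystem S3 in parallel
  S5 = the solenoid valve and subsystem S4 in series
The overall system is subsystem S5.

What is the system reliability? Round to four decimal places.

R(solenoid valve) = exp(−0.000411 × 200) = 0.921088
R(trip amplifier) = exp(−0.00113 × 200) = 0.797718
R(shutdown valve) = exp(−0.00157 × 200) = 0.730519
R(logic solver) = exp(−0.000842 × 200) = 0.845016
R(level switch) = exp(−0.000251 × 200) = 0.951039
R(pressure transmitter) = exp(−0.000390 × 200) = 0.924964
Series (trip amplifier and shutdown valve): 0.797718 × 0.730519 = 0.582748
Parallel (logic solver and level switch): 1 − (1 − 0.845016)(1 − 0.951039) = 0.992412
Series ([0.992412] and pressure transmitter): 0.992412 × 0.924964 = 0.917945
Parallel ([0.582748] and [0.917945]): 1 − (1 − 0.582748)(1 − 0.917945) = 0.965762
Series (solenoid valve and [0.965762]): 0.921088 × 0.965762 = 0.8896

0.8896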